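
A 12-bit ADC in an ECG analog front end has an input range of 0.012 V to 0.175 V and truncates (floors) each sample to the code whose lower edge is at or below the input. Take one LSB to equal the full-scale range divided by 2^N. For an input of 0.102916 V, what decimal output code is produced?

The full-scale span is 0.175 − (0.012) = 0.163 V. LSB = 0.163 V / 2^12 ≈ 39.79 µV.
(V_in − V_min) × 2^12/range = (0.102916 − (0.012)) × 4096/0.163 = 2284.613.
Floor → code = 2284.

2284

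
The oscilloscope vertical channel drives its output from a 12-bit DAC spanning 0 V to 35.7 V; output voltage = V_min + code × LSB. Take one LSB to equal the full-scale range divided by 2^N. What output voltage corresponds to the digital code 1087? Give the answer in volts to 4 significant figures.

9.474 V

Full-scale range = 35.7 V. LSB = 35.7 V / 2^12.
V_out = V_min + code × LSB = 0 V + 1087 × 35.7 V / 4096
      = 0 + 9.47410 = 9.47410 V.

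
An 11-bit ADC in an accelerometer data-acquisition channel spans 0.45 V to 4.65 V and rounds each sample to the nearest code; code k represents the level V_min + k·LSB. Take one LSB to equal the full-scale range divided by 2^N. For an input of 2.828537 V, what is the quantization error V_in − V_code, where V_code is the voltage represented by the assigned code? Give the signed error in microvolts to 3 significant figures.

Range = 4.65 − (0.45) = 4.2 V. LSB = 4.2 V / 2^11 ≈ 2.051 mV.
Position in LSBs: (2.828537 − (0.45)) × 2048/4.2 = 1159.8199; rounding gives k = 1160.
V_code = V_min + k × range/2^11 = 0.45 + 1160 × 4.2/2048 = 2.828906250 V.
V_in − V_code = 2.828537 − (2.828906250) = −369 µV.

−369 µV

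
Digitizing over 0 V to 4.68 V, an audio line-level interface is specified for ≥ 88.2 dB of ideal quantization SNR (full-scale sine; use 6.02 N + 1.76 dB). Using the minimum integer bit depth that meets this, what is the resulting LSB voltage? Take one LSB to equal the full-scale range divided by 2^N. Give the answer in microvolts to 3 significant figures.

Span = 4.68 V.
6.02 N + 1.76 ≥ 88.2 gives N ≥ 14.359, so the minimum integer is 15.
One LSB is 4.68 V / 32768 = 143 µV.

143 µV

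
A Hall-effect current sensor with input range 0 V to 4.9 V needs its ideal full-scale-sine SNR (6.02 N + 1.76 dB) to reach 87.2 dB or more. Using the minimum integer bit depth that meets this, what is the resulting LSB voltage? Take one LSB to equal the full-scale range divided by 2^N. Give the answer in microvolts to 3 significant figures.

Full-scale range = 4.9 V.
6.02 N + 1.76 ≥ 87.2 gives N ≥ 14.193, so the minimum integer is 15.
LSB = 4.9 V / 2^15 = 150 µV.

150 µV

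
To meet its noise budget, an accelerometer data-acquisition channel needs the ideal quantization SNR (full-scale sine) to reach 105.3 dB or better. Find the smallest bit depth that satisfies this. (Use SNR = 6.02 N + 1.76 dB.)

6.02 N + 1.76 ≥ 105.3 gives N ≥ 17.199, so the minimum integer is 18.

18 bits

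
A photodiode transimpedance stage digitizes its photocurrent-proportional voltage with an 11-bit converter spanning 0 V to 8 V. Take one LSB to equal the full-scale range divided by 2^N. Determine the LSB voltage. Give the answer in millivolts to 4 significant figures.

3.906 mV

Span = 8 V.
Number of codes = 2^11 = 2048.
LSB = 8 V ÷ 2^11 = 8/2048 V = 3.906 mV.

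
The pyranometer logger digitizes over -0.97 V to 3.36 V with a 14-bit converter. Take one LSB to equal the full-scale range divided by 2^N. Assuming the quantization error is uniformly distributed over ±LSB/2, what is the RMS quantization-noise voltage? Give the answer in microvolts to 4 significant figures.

The full-scale span is 3.36 − (-0.97) = 4.33 V.
Step size = 4.33/16384 V = 264.282 µV.
V_rms = LSB/√12 = 264.282 µV / √12 = 76.29 µV.

76.29 µV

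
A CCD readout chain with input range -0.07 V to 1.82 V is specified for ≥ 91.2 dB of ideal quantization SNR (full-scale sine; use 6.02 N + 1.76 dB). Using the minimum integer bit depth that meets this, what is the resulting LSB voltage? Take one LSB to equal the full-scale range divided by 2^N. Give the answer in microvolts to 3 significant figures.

The full-scale span is 1.82 − (-0.07) = 1.89 V.
6.02 N + 1.76 ≥ 91.2 gives N ≥ 14.857, so the minimum integer is 15.
LSB = 1.89 V / 2^15 = 57.7 µV.

57.7 µV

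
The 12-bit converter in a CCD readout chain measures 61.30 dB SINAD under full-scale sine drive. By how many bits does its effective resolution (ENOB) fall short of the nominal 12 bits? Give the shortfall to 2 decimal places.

ENOB = (SINAD − 1.76)/6.02 = (61.30 − 1.76)/6.02 = 9.8904 bits.
Shortfall = 12 − 9.8904 = 2.1096 bits.

2.11 bits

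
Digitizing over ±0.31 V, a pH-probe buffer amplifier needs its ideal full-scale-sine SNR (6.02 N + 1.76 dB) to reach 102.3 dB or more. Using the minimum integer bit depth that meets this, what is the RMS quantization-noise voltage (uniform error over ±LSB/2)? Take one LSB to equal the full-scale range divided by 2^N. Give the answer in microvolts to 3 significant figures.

The full-scale span is 0.31 − (-0.31) = 0.62 V.
Solving 6.02 N ≥ 102.3 − 1.76: N ≥ 16.701. Round up → N = 17.
LSB = 0.62 V ÷ 2^17 = 0.62/131072 V = 4.7302 µV.
V_rms = LSB/√12 = 1.37 µV.

1.37 µV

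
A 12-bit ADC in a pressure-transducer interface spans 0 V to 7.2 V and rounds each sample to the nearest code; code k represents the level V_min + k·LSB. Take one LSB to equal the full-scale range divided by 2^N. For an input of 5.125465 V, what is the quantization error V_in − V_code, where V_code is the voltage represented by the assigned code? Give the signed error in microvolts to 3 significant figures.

V_FS = 7.2 V. LSB = 7.2 V / 2^12 ≈ 1.758 mV.
Position in LSBs: (5.125465 − (0)) × 4096/7.2 = 2915.8201; rounding gives k = 2916.
Reconstructed level: 0 + 2916 × 7.2/4096 V = 5.125781250 V.
Error = V_in − V_code = 5.125465 − (5.125781250) = −316 µV.

−316 µV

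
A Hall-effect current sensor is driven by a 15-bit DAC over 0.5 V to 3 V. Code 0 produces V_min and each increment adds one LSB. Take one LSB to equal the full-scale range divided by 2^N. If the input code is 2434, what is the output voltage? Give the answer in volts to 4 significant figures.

0.6857 V

The full-scale span is 3 − (0.5) = 2.5 V. LSB = 2.5 V / 2^15.
V_out = V_min + code × LSB = 0.5 V + 2434 × 2.5 V / 32768
      = 0.5 + 0.185699 = 0.685699 V.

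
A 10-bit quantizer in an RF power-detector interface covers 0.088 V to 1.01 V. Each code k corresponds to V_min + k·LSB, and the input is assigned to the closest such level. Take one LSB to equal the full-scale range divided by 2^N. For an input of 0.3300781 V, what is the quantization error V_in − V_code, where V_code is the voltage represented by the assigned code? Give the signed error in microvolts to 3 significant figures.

−127 µV

The full-scale span is 1.01 − (0.088) = 0.922 V. LSB = 0.922 V / 2^10 ≈ 0.9004 mV.
Position in LSBs: (0.3300781 − (0.088)) × 1024/0.922 = 268.8590; rounding gives k = 269.
Reconstructed level: 0.088 + 269 × 0.922/1024 V = 0.3302050781 V.
V_in − V_code = 0.3300781 − (0.3302050781) = −127 µV.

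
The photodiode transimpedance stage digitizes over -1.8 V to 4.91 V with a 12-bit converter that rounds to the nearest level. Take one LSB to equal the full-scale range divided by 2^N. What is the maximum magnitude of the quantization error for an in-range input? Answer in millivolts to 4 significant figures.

Range = 4.91 − (-1.8) = 6.71 V.
LSB = 6.71 V ÷ 2^12 = 6.71/4096 V = 1.63818 mV.
Worst-case error for round-to-nearest is half an LSB: 0.8191 mV.

0.8191 mV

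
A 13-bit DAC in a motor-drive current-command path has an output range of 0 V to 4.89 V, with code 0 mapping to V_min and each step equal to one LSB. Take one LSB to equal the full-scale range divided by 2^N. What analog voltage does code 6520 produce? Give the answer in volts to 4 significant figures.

3.892 V

Full-scale range = 4.89 V. LSB = 4.89 V / 2^13.
Output = V_min + (6520/8192) × range = 0 + 0.795898 × 4.89 V
      = 0 V + 3.89194 V = 3.89194 V.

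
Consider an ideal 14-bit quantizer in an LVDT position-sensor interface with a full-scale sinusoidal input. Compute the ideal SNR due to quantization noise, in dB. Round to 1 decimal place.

86.0 dB

6.02(14) + 1.76 = 84.28 + 1.76 = 86.04 dB.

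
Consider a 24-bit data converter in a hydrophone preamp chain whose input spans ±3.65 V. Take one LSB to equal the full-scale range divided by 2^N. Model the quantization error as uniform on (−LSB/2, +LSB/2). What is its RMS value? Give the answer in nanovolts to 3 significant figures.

126 nV

Range = 3.65 − (-3.65) = 7.3 V.
LSB = 7.3 V / 2^24 = 435.11 nV.
σ_q = LSB/√12 = 435.11 nV/3.4641 = 126 nV.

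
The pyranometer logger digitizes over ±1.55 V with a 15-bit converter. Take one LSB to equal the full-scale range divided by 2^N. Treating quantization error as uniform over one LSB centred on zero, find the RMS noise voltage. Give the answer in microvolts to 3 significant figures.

27.3 µV

Full-scale range = 1.55 V − (-1.55 V) = 3.1 V.
LSB = 3.1 V ÷ 2^15 = 3.1/32768 V = 94.604 µV.
For a uniform distribution on [−LSB/2, +LSB/2], V_rms = LSB/√12 = 94.604 µV/3.4641 = 27.3 µV.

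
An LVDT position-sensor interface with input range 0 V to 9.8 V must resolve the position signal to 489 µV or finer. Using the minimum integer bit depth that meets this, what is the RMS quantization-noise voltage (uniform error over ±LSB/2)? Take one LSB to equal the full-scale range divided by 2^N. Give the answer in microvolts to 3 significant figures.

86.3 µV

Span = 9.8 V.
Need 2^N ≥ 9.8 V / 489 µV = 20040 → N_min = 15.
One LSB is 9.8 V / 32768 = 299.07 µV.
RMS noise = LSB/√12 = 86.3 µV.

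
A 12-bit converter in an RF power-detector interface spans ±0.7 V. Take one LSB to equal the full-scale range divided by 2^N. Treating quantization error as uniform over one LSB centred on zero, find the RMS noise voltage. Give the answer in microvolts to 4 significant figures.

98.67 µV

Range = 0.7 − (-0.7) = 1.4 V.
LSB = 1.4 V / 2^12 = 341.797 µV.
For a uniform distribution on [−LSB/2, +LSB/2], V_rms = LSB/√12 = 341.797 µV/3.4641 = 98.67 µV.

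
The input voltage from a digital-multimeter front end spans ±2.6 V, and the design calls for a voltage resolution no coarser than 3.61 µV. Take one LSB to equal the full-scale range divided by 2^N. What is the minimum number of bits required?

21 bits

Span: 2.6 V − (-2.6 V) = 5.2 V.
Need 2^N ≥ 5.2 V / 3.61 µV = 1.440e6 → N_min = 21.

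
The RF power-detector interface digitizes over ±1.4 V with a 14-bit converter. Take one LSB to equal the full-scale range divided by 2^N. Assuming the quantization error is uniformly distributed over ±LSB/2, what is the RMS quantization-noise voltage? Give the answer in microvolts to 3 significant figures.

Range = 1.4 − (-1.4) = 2.8 V.
One LSB is 2.8 V / 16384 = 170.90 µV.
For a uniform distribution on [−LSB/2, +LSB/2], V_rms = LSB/√12 = 170.90 µV/3.4641 = 49.3 µV.

49.3 µV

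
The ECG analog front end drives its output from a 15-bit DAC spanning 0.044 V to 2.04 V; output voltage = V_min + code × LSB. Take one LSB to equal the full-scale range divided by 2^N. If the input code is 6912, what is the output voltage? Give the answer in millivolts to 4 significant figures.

Full-scale range = 2.04 V − (0.044 V) = 1.996 V. LSB = 1.996 V / 2^15.
Output = V_min + (6912/32768) × range = 0.044 + 0.210938 × 1.996 V
      = 0.044 + 0.421031 = 0.465031 V.

465.0 mV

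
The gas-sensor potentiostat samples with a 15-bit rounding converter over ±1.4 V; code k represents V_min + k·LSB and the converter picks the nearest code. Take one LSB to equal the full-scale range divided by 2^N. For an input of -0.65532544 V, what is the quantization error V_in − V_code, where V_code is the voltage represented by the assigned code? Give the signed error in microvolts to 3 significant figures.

−15.4 µV

The full-scale span is 1.4 − (-1.4) = 2.8 V. LSB = 2.8 V / 2^15 ≈ 85.45 µV.
(-0.65532544 − (-1.4)) / LSB = 0.74467456 × 32768/2.8 = 8714.8200. Nearest integer: k = 8715.
Reconstructed level: -1.4 + 8715 × 2.8/32768 V = -0.65531005859 V.
e = -0.65532544 − (-0.65531005859) = −15.4 µV.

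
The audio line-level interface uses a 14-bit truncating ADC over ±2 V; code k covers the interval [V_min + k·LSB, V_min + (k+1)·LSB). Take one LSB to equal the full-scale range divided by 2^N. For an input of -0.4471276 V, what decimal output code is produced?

Span: 2 V − (-2 V) = 4 V. LSB = 4 V / 2^14 ≈ 244.1 µV.
code = ⌊(V_in − V_min)/LSB⌋ = ⌊(V_in − V_min) × 2^14 / range⌋
     = ⌊(-0.4471276 − (-2)) × 16384 / 4⌋ = ⌊1.5528724 × 16384/4⌋
     = ⌊6360.565⌋ = 6360.

6360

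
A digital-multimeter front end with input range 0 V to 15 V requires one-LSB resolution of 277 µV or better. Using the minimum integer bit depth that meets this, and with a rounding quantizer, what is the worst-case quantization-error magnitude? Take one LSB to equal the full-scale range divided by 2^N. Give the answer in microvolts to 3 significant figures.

Range is 15 V.
15 V / 277 µV = 54150. Since 2^15 = 32768 and 2^16 = 65536, N = 16.
One LSB is 15 V / 65536 = 228.88 µV.
|e|_max = LSB/2 = 114 µV.

114 µV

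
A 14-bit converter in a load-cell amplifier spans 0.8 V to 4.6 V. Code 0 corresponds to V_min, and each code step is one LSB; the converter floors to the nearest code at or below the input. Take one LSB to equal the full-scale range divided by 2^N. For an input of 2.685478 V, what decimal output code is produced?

8129

Full-scale range = 4.6 V − (0.8 V) = 3.8 V. LSB = 3.8 V / 2^14 ≈ 231.9 µV.
code = ⌊(V_in − V_min)/LSB⌋ = ⌊(V_in − V_min) × 2^14 / range⌋
     = ⌊(2.685478 − (0.8)) × 16384 / 3.8⌋ = ⌊1.885478 × 16384/3.8⌋
     = ⌊8129.387⌋ = 8129.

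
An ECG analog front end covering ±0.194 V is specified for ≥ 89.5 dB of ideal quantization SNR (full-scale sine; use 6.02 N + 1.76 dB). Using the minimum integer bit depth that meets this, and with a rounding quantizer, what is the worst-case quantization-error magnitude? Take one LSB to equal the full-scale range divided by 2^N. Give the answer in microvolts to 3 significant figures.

5.92 µV

Full-scale range = 0.194 V − (-0.194 V) = 0.388 V.
Solving 6.02 N ≥ 89.5 − 1.76: N ≥ 14.575. Round up → N = 15.
LSB = 0.388 V / 2^15 = 11.841 µV.
Half an LSB is 5.92 µV.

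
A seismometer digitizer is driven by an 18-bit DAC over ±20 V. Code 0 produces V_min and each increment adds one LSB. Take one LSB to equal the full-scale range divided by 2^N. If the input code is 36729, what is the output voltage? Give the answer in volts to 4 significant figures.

-14.40 V

Full-scale range = 20 V − (-20 V) = 40 V. LSB = 40 V / 2^18.
V_out = V_min + code × LSB = -20 V + 36729 × 40 V / 262144
      = -20 + 5.60440 = -14.3956 V.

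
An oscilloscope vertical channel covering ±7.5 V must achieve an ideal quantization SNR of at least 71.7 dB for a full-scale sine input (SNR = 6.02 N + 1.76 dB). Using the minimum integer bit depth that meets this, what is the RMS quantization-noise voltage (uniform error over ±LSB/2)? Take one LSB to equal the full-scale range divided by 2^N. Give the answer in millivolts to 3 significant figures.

Span: 7.5 V − (-7.5 V) = 15 V.
N ≥ (71.7 − 1.76)/6.02 = 11.618 → N_min = 12.
One LSB is 15 V / 4096 = 3.6621 mV.
σ_q = LSB/√12 = 3.6621 mV/3.4641 = 1.06 mV.

1.06 mV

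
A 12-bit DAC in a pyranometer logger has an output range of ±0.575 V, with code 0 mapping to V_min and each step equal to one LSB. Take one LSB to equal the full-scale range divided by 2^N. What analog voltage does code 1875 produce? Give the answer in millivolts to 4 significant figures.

Span: 0.575 V − (-0.575 V) = 1.15 V. LSB = 1.15 V / 2^12.
V_out = -0.575 + 1875 × (1.15/4096) V
      = -0.575 + 0.526428 = -0.0485718 V.

-48.57 mV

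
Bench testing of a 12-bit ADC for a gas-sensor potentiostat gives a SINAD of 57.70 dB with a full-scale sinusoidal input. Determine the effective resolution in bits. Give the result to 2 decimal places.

9.29 bits

(57.70 − 1.76) / 6.02 = 55.94/6.02 = 9.2924 effective bits.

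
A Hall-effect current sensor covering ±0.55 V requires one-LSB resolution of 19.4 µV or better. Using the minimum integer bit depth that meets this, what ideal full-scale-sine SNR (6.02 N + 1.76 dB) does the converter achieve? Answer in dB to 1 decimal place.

Span: 0.55 V − (-0.55 V) = 1.1 V.
Levels needed ≥ 1.1/19.4 µV = 56700. 2^16 = 65536 suffices, so N_min = 16.
SNR = 6.02 × 16 + 1.76 = 98.08 dB.

98.1 dB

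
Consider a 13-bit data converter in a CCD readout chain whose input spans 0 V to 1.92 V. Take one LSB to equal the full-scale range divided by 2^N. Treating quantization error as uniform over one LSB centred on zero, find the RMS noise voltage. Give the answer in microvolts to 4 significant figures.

Full-scale range = 1.92 V.
LSB = 1.92 V / 2^13 = 234.375 µV.
For a uniform distribution on [−LSB/2, +LSB/2], V_rms = LSB/√12 = 234.375 µV/3.4641 = 67.66 µV.

67.66 µV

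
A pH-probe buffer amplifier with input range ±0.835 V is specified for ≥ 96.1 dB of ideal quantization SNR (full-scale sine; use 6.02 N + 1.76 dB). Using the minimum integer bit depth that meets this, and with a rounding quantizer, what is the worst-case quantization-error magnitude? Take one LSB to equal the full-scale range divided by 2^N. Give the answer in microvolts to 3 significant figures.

12.7 µV

Span: 0.835 V − (-0.835 V) = 1.67 V.
Solving 6.02 N ≥ 96.1 − 1.76: N ≥ 15.671. Round up → N = 16.
LSB = 1.67 V ÷ 2^16 = 1.67/65536 V = 25.482 µV.
Max error for round-to-nearest is LSB/2 = 12.7 µV.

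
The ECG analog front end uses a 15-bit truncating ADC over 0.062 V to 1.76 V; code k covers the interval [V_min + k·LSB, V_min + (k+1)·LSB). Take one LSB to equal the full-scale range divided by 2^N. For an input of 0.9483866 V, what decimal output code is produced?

17105

Span: 1.76 V − (0.062 V) = 1.698 V. LSB = 1.698 V / 2^15 ≈ 51.82 µV.
code = ⌊(V_in − V_min)/LSB⌋ = ⌊(V_in − V_min) × 2^15 / range⌋
     = ⌊(0.9483866 − (0.062)) × 32768 / 1.698⌋ = ⌊0.8863866 × 32768/1.698⌋
     = ⌊17105.487⌋ = 17105.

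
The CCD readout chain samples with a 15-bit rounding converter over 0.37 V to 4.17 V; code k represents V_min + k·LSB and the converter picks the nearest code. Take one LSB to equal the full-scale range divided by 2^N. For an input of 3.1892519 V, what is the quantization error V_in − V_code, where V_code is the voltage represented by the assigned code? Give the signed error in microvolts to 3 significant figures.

Full-scale range = 4.17 V − (0.37 V) = 3.8 V. LSB = 3.8 V / 2^15 ≈ 116.0 µV.
(3.1892519 − (0.37)) / LSB = 2.8192519 × 32768/3.8 = 24310.8543. Nearest integer: k = 24311.
V_code = V_min + k × range/2^15 = 0.37 + 24311 × 3.8/32768 = 3.1892687988 V.
V_in − V_code = 3.1892519 − (3.1892687988) = −16.9 µV.

−16.9 µV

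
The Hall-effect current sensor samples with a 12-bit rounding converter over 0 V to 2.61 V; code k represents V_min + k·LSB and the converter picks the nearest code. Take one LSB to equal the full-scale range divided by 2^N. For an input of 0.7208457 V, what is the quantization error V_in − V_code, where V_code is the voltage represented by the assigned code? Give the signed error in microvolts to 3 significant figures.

+165 µV

Range is 2.61 V. LSB = 2.61 V / 2^12 ≈ 0.6372 mV.
(0.7208457 − (0)) / LSB = 0.7208457 × 4096/2.61 = 1131.2582. Nearest integer: k = 1131.
V_code = V_min + k × range/2^12 = 0 + 1131 × 2.61/4096 = 0.7206811523 V.
Error = V_in − V_code = 0.7208457 − (0.7206811523) = +165 µV.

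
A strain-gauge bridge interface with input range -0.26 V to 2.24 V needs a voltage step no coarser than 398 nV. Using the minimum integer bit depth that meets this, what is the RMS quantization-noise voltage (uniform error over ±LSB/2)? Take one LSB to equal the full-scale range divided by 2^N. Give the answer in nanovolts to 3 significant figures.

86.0 nV

The full-scale span is 2.24 − (-0.26) = 2.5 V.
Need 2^N ≥ 2.5 V / 398 nV = 6.281e6 → N_min = 23.
LSB = 2.5 V ÷ 2^23 = 2.5/8388608 V = 298.02 nV.
RMS noise = LSB/√12 = 86.0 nV.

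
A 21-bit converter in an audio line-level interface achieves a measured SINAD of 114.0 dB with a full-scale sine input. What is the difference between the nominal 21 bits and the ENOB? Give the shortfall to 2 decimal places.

2.36 bits

ENOB = (SINAD − 1.76)/6.02 = (114.0 − 1.76)/6.02 = 18.6445 bits.
Lost resolution: 21 − 18.6445 = 2.3555 bits.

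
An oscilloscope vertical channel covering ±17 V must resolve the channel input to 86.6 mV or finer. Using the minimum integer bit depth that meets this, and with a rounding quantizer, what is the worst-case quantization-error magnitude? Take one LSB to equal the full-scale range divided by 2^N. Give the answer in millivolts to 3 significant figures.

Full-scale range = 17 V − (-17 V) = 34 V.
Levels needed ≥ 34/86.6 mV = 392.6. 2^9 = 512 suffices, so N_min = 9.
LSB = 34 V ÷ 2^9 = 34/512 V = 66.406 mV.
Half an LSB is 33.2 mV.

33.2 mV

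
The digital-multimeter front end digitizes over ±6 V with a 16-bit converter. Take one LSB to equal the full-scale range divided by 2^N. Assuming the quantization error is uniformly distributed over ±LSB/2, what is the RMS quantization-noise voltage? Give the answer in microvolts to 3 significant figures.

52.9 µV

Range = 6 − (-6) = 12 V.
LSB = 12 V / 2^16 = 183.11 µV.
For a uniform distribution on [−LSB/2, +LSB/2], V_rms = LSB/√12 = 183.11 µV/3.4641 = 52.9 µV.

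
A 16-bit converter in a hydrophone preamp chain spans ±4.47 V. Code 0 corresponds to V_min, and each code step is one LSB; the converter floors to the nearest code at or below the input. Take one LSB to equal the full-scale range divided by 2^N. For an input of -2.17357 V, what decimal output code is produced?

16834

Span: 4.47 V − (-4.47 V) = 8.94 V. LSB = 8.94 V / 2^16 ≈ 136.4 µV.
(V_in − V_min) × 2^16/range = (-2.17357 − (-4.47)) × 65536/8.94 = 16834.322.
Floor → code = 16834.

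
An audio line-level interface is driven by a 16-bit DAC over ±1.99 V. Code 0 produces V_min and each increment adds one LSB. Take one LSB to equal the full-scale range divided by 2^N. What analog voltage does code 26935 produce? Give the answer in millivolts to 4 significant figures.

Span: 1.99 V − (-1.99 V) = 3.98 V. LSB = 3.98 V / 2^16.
V_out = V_min + code × LSB = -1.99 V + 26935 × 3.98 V / 65536
      = -1.99 + 1.63576 = -0.354238 V.

-354.2 mV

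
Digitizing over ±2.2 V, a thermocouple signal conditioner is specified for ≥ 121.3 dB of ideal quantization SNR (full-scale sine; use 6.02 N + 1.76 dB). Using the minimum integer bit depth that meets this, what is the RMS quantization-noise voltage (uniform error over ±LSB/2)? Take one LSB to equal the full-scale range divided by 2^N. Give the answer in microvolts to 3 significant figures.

1.21 µV

The full-scale span is 2.2 − (-2.2) = 4.4 V.
N ≥ (121.3 − 1.76)/6.02 = 19.857 → N_min = 20.
LSB = 4.4 V / 2^20 = 4.1962 µV.
V_rms = LSB/√12 = 1.21 µV.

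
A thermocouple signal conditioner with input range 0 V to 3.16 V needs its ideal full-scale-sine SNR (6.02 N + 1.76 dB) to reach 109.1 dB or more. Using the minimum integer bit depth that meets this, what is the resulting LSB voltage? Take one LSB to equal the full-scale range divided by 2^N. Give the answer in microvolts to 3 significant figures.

12.1 µV

V_FS = 3.16 V.
6.02 N + 1.76 ≥ 109.1 gives N ≥ 17.831, so the minimum integer is 18.
Step size = 3.16/262144 V = 12.1 µV.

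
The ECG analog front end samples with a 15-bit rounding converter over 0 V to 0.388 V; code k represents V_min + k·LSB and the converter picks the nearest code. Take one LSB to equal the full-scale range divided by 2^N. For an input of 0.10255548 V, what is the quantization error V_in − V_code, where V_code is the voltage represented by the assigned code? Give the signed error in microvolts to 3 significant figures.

V_FS = 0.388 V. LSB = 0.388 V / 2^15 ≈ 11.84 µV.
Position in LSBs: (0.10255548 − (0)) × 32768/0.388 = 8661.1803; rounding gives k = 8661.
V_code = V_min + k × range/2^15 = 0 + 8661 × 0.388/32768 = 0.10255334473 V.
Error = V_in − V_code = 0.10255548 − (0.10255334473) = +2.14 µV.

+2.14 µV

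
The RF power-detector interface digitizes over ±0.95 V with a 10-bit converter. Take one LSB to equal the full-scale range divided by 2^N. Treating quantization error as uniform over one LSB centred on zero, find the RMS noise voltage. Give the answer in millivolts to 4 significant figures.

0.5356 mV

Range = 0.95 − (-0.95) = 1.9 V.
LSB = 1.9 V / 2^10 = 1.85547 mV.
For a uniform distribution on [−LSB/2, +LSB/2], V_rms = LSB/√12 = 1.85547 mV/3.4641 = 0.5356 mV.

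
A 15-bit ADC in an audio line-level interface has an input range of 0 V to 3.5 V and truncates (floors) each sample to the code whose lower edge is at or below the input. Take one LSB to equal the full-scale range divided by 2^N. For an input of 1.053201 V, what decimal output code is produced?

Full-scale range = 3.5 V. LSB = 3.5 V / 2^15 ≈ 106.8 µV.
V_in − V_min = 1.053201 − (0) = 1.053201 V.
Divide by LSB: 1.053201 × 32768/3.5 = 9860.3687.
Truncating gives code 9860.

9860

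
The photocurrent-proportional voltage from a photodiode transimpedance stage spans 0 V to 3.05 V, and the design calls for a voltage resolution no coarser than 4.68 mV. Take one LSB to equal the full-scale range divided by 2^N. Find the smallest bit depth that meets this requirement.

10 bits

Full-scale range = 3.05 V.
3.05 V / 4.68 mV = 651.7. Since 2^9 = 512 and 2^10 = 1024, N = 10.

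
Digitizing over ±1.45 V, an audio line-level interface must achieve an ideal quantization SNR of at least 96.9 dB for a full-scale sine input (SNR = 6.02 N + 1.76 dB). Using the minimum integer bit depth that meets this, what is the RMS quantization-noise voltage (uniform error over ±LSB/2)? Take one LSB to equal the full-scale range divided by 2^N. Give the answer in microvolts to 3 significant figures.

12.8 µV

Full-scale range = 1.45 V − (-1.45 V) = 2.9 V.
6.02 N + 1.76 ≥ 96.9 gives N ≥ 15.804, so the minimum integer is 16.
LSB = 2.9 V / 2^16 = 44.250 µV.
V_rms = LSB/√12 = 12.8 µV.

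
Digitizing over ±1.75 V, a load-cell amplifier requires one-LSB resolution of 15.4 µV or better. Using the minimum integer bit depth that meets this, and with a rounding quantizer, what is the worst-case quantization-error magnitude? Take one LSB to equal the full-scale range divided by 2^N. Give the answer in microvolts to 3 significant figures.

6.68 µV

Full-scale range = 1.75 V − (-1.75 V) = 3.5 V.
3.5 V / 15.4 µV = 227300. Since 2^17 = 131072 and 2^18 = 262144, N = 18.
One LSB is 3.5 V / 262144 = 13.351 µV.
Half an LSB is 6.68 µV.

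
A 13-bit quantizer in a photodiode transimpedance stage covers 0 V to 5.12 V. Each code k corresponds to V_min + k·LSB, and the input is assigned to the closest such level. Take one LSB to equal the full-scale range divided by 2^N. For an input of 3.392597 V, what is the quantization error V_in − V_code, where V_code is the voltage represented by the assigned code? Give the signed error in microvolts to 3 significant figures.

+97.0 µV

V_FS = 5.12 V. LSB = 5.12 V / 2^13 ≈ 0.6250 mV.
(V_in − V_min)/LSB = (3.392597 − (0)) × 8192/5.12 = 5428.1552 → nearest code k = 5428.
Reconstructed level: 0 + 5428 × 5.12/8192 V = 3.392500000 V.
e = 3.392597 − (3.392500000) = +97.0 µV.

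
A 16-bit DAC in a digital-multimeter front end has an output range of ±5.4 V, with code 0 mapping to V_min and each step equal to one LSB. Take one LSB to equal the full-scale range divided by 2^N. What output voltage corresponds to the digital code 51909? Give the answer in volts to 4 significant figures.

3.154 V

Full-scale range = 5.4 V − (-5.4 V) = 10.8 V. LSB = 10.8 V / 2^16.
Output = V_min + (51909/65536) × range = -5.4 + 0.792068 × 10.8 V
      = -5.4 V + 8.55434 V = 3.15434 V.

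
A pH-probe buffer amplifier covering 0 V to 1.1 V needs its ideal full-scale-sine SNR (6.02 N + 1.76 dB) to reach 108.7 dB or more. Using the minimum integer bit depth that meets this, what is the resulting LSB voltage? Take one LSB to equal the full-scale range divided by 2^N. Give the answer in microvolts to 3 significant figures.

V_FS = 1.1 V.
Required N = ⌈(108.7 − 1.76)/6.02⌉ = ⌈17.764⌉ = 18.
Step size = 1.1/262144 V = 4.20 µV.

4.20 µV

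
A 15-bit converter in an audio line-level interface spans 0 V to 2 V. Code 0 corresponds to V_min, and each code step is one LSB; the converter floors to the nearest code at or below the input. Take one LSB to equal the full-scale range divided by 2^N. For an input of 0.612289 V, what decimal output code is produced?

10031

V_FS = 2 V. LSB = 2 V / 2^15 ≈ 61.04 µV.
code = ⌊(V_in − V_min)/LSB⌋ = ⌊(V_in − V_min) × 2^15 / range⌋
     = ⌊(0.612289 − (0)) × 32768 / 2⌋ = ⌊0.612289 × 32768/2⌋
     = ⌊10031.743⌋ = 10031.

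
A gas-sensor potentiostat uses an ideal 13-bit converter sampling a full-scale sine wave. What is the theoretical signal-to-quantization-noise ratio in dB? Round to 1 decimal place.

80.0 dB

For an ideal N-bit converter with full-scale sine input, SNR = 6.02 N + 1.76 dB. SNR = 6.02 × 13 + 1.76 = 78.26 + 1.76 = 80.02 dB.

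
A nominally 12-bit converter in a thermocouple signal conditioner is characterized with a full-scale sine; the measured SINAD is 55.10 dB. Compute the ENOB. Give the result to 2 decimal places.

(55.10 − 1.76) / 6.02 = 53.34/6.02 = 8.8605 effective bits.

8.86 bits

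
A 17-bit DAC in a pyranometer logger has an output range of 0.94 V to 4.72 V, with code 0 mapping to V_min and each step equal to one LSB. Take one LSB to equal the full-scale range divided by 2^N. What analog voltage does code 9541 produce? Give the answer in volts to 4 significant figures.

1.215 V

The full-scale span is 4.72 − (0.94) = 3.78 V. LSB = 3.78 V / 2^17.
Output = V_min + (9541/131072) × range = 0.94 + 0.0727921 × 3.78 V
      = 0.94 + 0.275154 = 1.21515 V.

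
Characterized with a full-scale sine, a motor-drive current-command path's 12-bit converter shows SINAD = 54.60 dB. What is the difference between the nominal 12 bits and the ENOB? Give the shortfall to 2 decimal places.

3.22 bits

N_eff = (54.60 − 1.76)/6.02 = 8.7774 bits.
12 − 8.7774 = 3.22 bits below nominal.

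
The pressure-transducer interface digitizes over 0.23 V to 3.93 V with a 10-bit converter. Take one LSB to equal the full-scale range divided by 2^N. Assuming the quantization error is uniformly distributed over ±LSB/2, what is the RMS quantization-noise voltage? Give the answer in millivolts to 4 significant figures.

1.043 mV

Span: 3.93 V − (0.23 V) = 3.7 V.
LSB = 3.7 V / 2^10 = 3.61328 mV.
For a uniform distribution on [−LSB/2, +LSB/2], V_rms = LSB/√12 = 3.61328 mV/3.4641 = 1.043 mV.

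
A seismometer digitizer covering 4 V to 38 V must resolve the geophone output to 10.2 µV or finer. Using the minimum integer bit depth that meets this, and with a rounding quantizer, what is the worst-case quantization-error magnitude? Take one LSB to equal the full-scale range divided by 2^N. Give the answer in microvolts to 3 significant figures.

4.05 µV

Full-scale range = 38 V − (4 V) = 34 V.
Need 2^N ≥ 34 V / 10.2 µV = 3.333e6 → N_min = 22.
LSB = 34 V ÷ 2^22 = 34/4194304 V = 8.1062 µV.
|e|_max = LSB/2 = 4.05 µV.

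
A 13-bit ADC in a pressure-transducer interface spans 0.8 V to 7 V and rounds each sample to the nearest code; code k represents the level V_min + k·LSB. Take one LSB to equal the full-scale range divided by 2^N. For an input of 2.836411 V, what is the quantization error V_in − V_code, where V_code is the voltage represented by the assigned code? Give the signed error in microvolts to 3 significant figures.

Range = 7 − (0.8) = 6.2 V. LSB = 6.2 V / 2^13 ≈ 0.7568 mV.
Position in LSBs: (2.836411 − (0.8)) × 8192/6.2 = 2690.6901; rounding gives k = 2691.
V_code = 0.8 + (2691/8192) × 6.2 = 2.836645508 V.
V_in − V_code = 2.836411 − (2.836645508) = −235 µV.

−235 µV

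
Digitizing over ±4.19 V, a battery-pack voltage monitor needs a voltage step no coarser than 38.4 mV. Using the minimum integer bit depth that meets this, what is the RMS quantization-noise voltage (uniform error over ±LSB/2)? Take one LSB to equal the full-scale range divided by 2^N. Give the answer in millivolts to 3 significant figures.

9.45 mV

Range = 4.19 − (-4.19) = 8.38 V.
Need 2^N ≥ 8.38 V / 38.4 mV = 218.2 → N_min = 8.
Step size = 8.38/256 V = 32.734 mV.
σ_q = LSB/√12 = 32.734 mV/3.4641 = 9.45 mV.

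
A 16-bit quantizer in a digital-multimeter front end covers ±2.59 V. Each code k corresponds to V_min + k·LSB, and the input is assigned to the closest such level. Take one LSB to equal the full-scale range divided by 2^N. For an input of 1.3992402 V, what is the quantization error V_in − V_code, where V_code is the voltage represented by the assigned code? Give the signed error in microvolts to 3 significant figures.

Range = 2.59 − (-2.59) = 5.18 V. LSB = 5.18 V / 2^16 ≈ 79.04 µV.
(1.3992402 − (-2.59)) / LSB = 3.9892402 × 65536/5.18 = 50470.8196. Nearest integer: k = 50471.
V_code = V_min + k × range/2^16 = -2.59 + 50471 × 5.18/65536 = 1.3992544556 V.
e = 1.3992402 − (1.3992544556) = −14.3 µV.

−14.3 µV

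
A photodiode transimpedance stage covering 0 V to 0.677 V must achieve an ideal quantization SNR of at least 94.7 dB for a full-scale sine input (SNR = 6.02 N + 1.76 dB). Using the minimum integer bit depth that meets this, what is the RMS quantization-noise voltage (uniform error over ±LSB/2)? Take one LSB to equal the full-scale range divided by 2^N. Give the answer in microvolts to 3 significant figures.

2.98 µV

Full-scale range = 0.677 V.
Solving 6.02 N ≥ 94.7 − 1.76: N ≥ 15.439. Round up → N = 16.
LSB = 0.677 V ÷ 2^16 = 0.677/65536 V = 10.330 µV.
RMS noise = LSB/√12 = 2.98 µV.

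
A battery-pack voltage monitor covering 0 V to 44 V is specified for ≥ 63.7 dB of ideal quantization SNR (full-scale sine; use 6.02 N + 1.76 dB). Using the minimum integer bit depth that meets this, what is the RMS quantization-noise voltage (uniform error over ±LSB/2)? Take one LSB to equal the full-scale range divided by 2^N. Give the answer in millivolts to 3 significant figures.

6.20 mV

Full-scale range = 44 V.
Required N = ⌈(63.7 − 1.76)/6.02⌉ = ⌈10.289⌉ = 11.
One LSB is 44 V / 2048 = 21.484 mV.
V_rms = LSB/√12 = 6.20 mV.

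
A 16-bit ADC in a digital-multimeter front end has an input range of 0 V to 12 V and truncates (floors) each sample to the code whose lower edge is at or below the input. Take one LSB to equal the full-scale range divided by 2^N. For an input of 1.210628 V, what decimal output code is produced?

Span = 12 V. LSB = 12 V / 2^16 ≈ 183.1 µV.
V_in − V_min = 1.210628 − (0) = 1.210628 V.
Divide by LSB: 1.210628 × 65536/12 = 6611.6431.
Truncating gives code 6611.

6611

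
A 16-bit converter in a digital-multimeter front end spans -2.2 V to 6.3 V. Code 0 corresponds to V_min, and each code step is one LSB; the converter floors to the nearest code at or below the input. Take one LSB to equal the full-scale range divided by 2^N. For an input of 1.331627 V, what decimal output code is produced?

27229

The full-scale span is 6.3 − (-2.2) = 8.5 V. LSB = 8.5 V / 2^16 ≈ 129.7 µV.
code = ⌊(V_in − V_min)/LSB⌋ = ⌊(V_in − V_min) × 2^16 / range⌋
     = ⌊(1.331627 − (-2.2)) × 65536 / 8.5⌋ = ⌊3.531627 × 65536/8.5⌋
     = ⌊27229.260⌋ = 27229.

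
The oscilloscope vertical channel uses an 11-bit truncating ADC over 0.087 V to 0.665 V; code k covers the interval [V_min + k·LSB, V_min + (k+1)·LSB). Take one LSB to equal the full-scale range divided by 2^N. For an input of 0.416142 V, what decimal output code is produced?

Full-scale range = 0.665 V − (0.087 V) = 0.578 V. LSB = 0.578 V / 2^11 ≈ 282.2 µV.
code = ⌊(V_in − V_min)/LSB⌋ = ⌊(V_in − V_min) × 2^11 / range⌋
     = ⌊(0.416142 − (0.087)) × 2048 / 0.578⌋ = ⌊0.329142 × 2048/0.578⌋
     = ⌊1166.233⌋ = 1166.

1166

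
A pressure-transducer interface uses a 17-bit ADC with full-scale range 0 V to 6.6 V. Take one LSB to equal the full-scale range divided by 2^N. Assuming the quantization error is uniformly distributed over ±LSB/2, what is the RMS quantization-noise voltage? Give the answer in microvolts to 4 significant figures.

14.54 µV

Full-scale range = 6.6 V.
LSB = 6.6 V ÷ 2^17 = 6.6/131072 V = 50.3540 µV.
V_rms = LSB/√12 = 50.3540 µV / √12 = 14.54 µV.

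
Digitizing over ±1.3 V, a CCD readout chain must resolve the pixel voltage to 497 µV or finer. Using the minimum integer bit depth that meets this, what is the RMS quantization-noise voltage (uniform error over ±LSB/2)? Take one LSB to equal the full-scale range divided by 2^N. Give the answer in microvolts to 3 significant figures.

91.6 µV

Span: 1.3 V − (-1.3 V) = 2.6 V.
2.6 V / 497 µV = 5231. Since 2^12 = 4096 and 2^13 = 8192, N = 13.
Step size = 2.6/8192 V = 317.38 µV.
RMS noise = LSB/√12 = 91.6 µV.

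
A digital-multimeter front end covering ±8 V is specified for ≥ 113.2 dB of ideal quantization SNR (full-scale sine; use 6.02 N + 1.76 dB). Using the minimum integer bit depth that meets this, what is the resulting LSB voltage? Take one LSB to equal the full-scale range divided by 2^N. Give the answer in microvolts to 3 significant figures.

30.5 µV

Range = 8 − (-8) = 16 V.
6.02 N + 1.76 ≥ 113.2 gives N ≥ 18.512, so the minimum integer is 19.
Step size = 16/524288 V = 30.5 µV.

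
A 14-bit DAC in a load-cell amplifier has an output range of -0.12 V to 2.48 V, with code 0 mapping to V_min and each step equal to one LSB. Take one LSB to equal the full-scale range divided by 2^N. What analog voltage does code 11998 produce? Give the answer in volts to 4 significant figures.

1.784 V

Range = 2.48 − (-0.12) = 2.6 V. LSB = 2.6 V / 2^14.
V_out = V_min + code × LSB = -0.12 V + 11998 × 2.6 V / 16384
      = -0.12 + 1.90398 = 1.78398 V.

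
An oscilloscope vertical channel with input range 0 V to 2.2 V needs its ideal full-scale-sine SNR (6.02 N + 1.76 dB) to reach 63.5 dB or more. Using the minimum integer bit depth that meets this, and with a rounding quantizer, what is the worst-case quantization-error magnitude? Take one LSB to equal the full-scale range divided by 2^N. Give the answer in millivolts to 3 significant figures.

0.537 mV

Full-scale range = 2.2 V.
Solving 6.02 N ≥ 63.5 − 1.76: N ≥ 10.256. Round up → N = 11.
One LSB is 2.2 V / 2048 = 1.0742 mV.
Max error for round-to-nearest is LSB/2 = 0.537 mV.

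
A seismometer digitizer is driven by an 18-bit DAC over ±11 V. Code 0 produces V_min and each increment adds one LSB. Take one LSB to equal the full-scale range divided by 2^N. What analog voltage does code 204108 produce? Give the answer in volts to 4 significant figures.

6.129 V

Range = 11 − (-11) = 22 V. LSB = 22 V / 2^18.
Output = V_min + (204108/262144) × range = -11 + 0.778610 × 22 V
      = -11 V + 17.1294 V = 6.12943 V.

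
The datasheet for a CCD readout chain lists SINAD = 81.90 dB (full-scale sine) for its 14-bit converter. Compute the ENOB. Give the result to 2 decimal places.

Inverting SNR = 6.02 N + 1.76: N_eff = (81.90 − 1.76)/6.02 = 13.3123.

13.31 bits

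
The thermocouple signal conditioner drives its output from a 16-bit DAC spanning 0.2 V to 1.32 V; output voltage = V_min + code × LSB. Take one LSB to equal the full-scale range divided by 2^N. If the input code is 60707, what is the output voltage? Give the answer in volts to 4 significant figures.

1.237 V

Span: 1.32 V − (0.2 V) = 1.12 V. LSB = 1.12 V / 2^16.
V_out = V_min + code × LSB = 0.2 V + 60707 × 1.12 V / 65536
      = 0.2 V + 1.03747 V = 1.23747 V.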